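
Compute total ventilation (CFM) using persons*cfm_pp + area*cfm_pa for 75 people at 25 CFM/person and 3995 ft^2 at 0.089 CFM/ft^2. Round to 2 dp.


Total = 75*25 + 3995*0.089 = 2230.56 CFM

2230.56 CFM


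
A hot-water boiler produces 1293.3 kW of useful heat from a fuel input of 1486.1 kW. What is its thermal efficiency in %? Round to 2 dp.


eta = (1293.3/1486.1)*100 = 87.03 %

87.03 %


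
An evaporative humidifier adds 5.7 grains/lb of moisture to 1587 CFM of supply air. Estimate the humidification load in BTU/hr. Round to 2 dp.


Q = 0.68 * 1587 * 5.7 = 6151.21 BTU/hr

6151.21 BTU/hr


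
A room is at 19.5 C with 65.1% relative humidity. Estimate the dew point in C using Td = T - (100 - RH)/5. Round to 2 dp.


Td = 19.5 - (100-65.1)/5 = 12.52 C

12.52 C


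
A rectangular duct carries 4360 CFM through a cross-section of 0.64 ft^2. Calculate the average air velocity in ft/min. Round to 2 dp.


V = 4360 / 0.64 = 6812.50 ft/min

6812.50 ft/min


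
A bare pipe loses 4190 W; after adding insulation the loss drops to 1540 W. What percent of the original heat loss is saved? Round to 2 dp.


Savings = ((4190-1540)/4190)*100 = 63.25 %

63.25 %


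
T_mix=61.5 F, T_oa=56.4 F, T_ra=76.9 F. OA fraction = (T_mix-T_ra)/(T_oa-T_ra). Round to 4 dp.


frac = (61.5 - 76.9) / (56.4 - 76.9) = 0.7512

0.7512


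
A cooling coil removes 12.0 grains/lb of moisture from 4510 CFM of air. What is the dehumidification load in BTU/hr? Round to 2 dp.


Q = 0.68 * 4510 * 12.0 = 36801.60 BTU/hr

36801.60 BTU/hr


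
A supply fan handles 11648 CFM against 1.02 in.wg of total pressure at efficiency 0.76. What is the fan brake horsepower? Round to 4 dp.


BHP = 11648 * 1.02 / (6356 * 0.76) = 2.4595 hp

2.4595 hp


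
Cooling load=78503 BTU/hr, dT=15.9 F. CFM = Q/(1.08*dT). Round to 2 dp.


CFM = 78503 / (1.08 * 15.9) = 4571.57

4571.57 CFM


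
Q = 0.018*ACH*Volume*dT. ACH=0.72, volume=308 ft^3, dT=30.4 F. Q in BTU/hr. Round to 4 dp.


Q = 0.018 * 0.72 * 308 * 30.4 = 121.3471 BTU/hr

121.3471 BTU/hr


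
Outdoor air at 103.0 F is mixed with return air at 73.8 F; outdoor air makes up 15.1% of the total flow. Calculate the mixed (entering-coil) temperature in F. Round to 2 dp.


T_mix = 73.8 + (15.1/100)*(103.0-73.8) = 78.21 F

78.21 F


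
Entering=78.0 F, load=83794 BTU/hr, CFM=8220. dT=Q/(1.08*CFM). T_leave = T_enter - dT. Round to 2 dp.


dT = 83794/(1.08*8220) = 9.4388
T_leave = 78.0 - 9.4388 = 68.56 F

68.56 F


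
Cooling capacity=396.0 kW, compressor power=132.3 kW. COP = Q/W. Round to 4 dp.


COP = 396.0 / 132.3 = 2.9932

2.9932


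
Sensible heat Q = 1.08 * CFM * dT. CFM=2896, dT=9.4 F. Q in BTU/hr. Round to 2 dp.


Q = 1.08 * 2896 * 9.4 = 29400.19 BTU/hr

29400.19 BTU/hr


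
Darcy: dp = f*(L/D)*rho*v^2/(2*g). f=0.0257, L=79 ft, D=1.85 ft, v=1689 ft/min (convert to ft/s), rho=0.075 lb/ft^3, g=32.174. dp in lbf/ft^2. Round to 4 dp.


v_fps = 1689/60 = 28.15 ft/s
dp = 0.0257*(79/1.85)*0.075*28.15^2/(2*32.174) = 1.0136 lbf/ft^2

1.0136 lbf/ft^2


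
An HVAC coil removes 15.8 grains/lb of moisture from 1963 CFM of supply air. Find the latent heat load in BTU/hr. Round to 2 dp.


Q = 0.68 * 1963 * 15.8 = 21090.47 BTU/hr

21090.47 BTU/hr


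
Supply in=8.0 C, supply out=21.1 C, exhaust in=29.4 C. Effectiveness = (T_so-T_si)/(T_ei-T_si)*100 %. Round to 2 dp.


eff = (21.1-8.0)/(29.4-8.0)*100 = 61.21 %

61.21 %


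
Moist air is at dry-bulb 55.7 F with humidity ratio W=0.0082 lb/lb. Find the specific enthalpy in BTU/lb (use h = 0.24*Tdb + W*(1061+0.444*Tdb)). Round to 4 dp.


h = 0.24*55.7 + 0.0082*(1061+0.444*55.7) = 22.2710 BTU/lb

22.2710 BTU/lb


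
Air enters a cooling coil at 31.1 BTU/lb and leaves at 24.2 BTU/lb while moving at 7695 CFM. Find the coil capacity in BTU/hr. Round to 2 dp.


Q = 4.5 * 7695 * (31.1 - 24.2) = 238929.75 BTU/hr

238929.75 BTU/hr


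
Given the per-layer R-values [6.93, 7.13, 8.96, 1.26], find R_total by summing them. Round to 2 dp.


R_total = 6.93 + 7.13 + 8.96 + 1.26 = 24.28

24.28


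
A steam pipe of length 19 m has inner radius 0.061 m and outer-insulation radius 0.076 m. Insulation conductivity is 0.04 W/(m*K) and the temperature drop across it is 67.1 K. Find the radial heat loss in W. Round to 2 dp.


Q = 2*pi*0.04*19*67.1/ln(0.076/0.061) = 1457.37 W

1457.37 W


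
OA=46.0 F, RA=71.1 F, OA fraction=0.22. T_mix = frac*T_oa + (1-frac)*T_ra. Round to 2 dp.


T_mix = 0.22*46.0 + 0.78*71.1 = 65.58 F

65.58 F


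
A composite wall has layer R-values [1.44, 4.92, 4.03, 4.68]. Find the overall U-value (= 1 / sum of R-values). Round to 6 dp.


R_total = 1.44 + 4.92 + 4.03 + 4.68 = 15.07
U = 1/15.07 = 0.066357

0.066357


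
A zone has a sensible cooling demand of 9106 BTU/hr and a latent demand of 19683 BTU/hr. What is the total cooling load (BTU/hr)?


Qt = 9106 + 19683 = 28789 BTU/hr

28789 BTU/hr


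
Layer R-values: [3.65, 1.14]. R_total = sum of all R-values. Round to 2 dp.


R_total = 3.65 + 1.14 = 4.79

4.79


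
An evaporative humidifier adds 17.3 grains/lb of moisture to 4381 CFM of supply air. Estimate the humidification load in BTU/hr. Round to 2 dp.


Q = 0.68 * 4381 * 17.3 = 51538.08 BTU/hr

51538.08 BTU/hr


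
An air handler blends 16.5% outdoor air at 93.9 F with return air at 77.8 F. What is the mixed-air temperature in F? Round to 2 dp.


T_mix = 77.8 + (16.5/100)*(93.9-77.8) = 80.46 F

80.46 F


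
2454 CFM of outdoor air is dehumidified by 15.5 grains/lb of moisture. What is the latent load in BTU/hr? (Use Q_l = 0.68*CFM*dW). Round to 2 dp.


Q = 0.68 * 2454 * 15.5 = 25865.16 BTU/hr

25865.16 BTU/hr


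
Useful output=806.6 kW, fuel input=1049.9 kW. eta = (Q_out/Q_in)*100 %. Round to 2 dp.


eta = (806.6/1049.9)*100 = 76.83 %

76.83 %


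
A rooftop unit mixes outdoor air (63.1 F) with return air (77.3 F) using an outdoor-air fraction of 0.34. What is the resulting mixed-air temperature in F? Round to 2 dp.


T_mix = 0.34*63.1 + 0.66*77.3 = 72.47 F

72.47 F


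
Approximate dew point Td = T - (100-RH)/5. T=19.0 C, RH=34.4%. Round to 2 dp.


Td = 19.0 - (100-34.4)/5 = 5.88 C

5.88 C


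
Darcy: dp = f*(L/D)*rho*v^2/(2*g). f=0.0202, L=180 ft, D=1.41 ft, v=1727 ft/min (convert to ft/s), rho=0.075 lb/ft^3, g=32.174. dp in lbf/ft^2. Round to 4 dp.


v_fps = 1727/60 = 28.7833 ft/s
dp = 0.0202*(180/1.41)*0.075*28.7833^2/(2*32.174) = 2.4901 lbf/ft^2

2.4901 lbf/ft^2


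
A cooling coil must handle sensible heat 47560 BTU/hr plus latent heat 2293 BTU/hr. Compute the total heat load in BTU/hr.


Qt = 47560 + 2293 = 49853 BTU/hr

49853 BTU/hr


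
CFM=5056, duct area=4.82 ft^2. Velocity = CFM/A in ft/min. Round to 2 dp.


V = 5056 / 4.82 = 1048.96 ft/min

1048.96 ft/min


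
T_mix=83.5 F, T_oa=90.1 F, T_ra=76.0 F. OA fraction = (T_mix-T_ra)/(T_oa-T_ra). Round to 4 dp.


frac = (83.5 - 76.0) / (90.1 - 76.0) = 0.5319

0.5319


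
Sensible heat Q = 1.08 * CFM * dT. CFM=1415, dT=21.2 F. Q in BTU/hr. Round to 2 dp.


Q = 1.08 * 1415 * 21.2 = 32397.84 BTU/hr

32397.84 BTU/hr


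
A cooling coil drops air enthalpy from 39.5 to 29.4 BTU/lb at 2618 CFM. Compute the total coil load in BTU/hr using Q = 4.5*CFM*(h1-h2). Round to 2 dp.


Q = 4.5 * 2618 * (39.5 - 29.4) = 118988.10 BTU/hr

118988.10 BTU/hr


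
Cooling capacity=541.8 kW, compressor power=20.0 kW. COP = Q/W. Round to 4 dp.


COP = 541.8 / 20.0 = 27.0900

27.0900


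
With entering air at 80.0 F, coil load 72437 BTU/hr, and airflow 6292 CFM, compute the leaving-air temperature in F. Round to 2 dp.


dT = 72437/(1.08*6292) = 10.6598
T_leave = 80.0 - 10.6598 = 69.34 F

69.34 F


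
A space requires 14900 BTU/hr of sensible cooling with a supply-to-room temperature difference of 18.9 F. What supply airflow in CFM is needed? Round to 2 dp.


CFM = 14900 / (1.08 * 18.9) = 729.96

729.96 CFM


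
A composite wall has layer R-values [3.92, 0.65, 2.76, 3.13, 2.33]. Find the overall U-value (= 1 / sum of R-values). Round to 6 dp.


R_total = 3.92 + 0.65 + 2.76 + 3.13 + 2.33 = 12.79
U = 1/12.79 = 0.078186

0.078186


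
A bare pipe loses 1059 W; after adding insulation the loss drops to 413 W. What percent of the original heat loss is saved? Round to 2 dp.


Savings = ((1059-413)/1059)*100 = 61.00 %

61.00 %


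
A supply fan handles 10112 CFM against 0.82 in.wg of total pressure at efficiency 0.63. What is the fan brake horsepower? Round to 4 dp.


BHP = 10112 * 0.82 / (6356 * 0.63) = 2.0707 hp

2.0707 hp


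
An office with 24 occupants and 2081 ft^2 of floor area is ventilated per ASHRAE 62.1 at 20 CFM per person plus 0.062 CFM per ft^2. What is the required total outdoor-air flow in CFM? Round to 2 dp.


Total = 24*20 + 2081*0.062 = 609.02 CFM

609.02 CFM


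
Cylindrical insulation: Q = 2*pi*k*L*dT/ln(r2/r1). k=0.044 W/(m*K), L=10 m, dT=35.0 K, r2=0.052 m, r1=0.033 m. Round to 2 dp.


Q = 2*pi*0.044*10*35.0/ln(0.052/0.033) = 212.79 W

212.79 W


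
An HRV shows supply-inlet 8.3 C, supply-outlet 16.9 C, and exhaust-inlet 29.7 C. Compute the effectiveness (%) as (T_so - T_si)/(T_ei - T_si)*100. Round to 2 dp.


eff = (16.9-8.3)/(29.7-8.3)*100 = 40.19 %

40.19 %


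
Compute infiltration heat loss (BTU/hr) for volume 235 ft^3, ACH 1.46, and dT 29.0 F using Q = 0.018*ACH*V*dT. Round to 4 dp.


Q = 0.018 * 1.46 * 235 * 29.0 = 179.0982 BTU/hr

179.0982 BTU/hr


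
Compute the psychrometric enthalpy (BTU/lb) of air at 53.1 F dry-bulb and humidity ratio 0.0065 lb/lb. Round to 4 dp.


h = 0.24*53.1 + 0.0065*(1061+0.444*53.1) = 19.7937 BTU/lb

19.7937 BTU/lb


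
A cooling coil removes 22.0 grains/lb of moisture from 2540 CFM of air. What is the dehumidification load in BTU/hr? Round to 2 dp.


Q = 0.68 * 2540 * 22.0 = 37998.40 BTU/hr

37998.40 BTU/hr


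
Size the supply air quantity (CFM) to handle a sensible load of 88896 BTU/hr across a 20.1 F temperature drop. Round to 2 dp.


CFM = 88896 / (1.08 * 20.1) = 4095.08

4095.08 CFM


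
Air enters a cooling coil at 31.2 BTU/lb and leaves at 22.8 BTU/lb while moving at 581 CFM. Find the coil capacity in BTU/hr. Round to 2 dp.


Q = 4.5 * 581 * (31.2 - 22.8) = 21961.80 BTU/hr

21961.80 BTU/hr


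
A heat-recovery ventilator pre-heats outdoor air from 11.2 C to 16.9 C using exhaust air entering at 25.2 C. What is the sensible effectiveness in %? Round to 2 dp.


eff = (16.9-11.2)/(25.2-11.2)*100 = 40.71 %

40.71 %


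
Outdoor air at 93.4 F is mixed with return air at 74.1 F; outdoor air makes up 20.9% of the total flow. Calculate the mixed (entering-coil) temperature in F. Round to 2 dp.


T_mix = 74.1 + (20.9/100)*(93.4-74.1) = 78.13 F

78.13 F


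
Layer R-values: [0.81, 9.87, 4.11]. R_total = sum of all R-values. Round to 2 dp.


R_total = 0.81 + 9.87 + 4.11 = 14.79

14.79


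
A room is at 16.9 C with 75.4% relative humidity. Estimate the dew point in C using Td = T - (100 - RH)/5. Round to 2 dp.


Td = 16.9 - (100-75.4)/5 = 11.98 C

11.98 C


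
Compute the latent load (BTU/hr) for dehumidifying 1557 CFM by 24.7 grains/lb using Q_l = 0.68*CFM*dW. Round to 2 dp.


Q = 0.68 * 1557 * 24.7 = 26151.37 BTU/hr

26151.37 BTU/hr


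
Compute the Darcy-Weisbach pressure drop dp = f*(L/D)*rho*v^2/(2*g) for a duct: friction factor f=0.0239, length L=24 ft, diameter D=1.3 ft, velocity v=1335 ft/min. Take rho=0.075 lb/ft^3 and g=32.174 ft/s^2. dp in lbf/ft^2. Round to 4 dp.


v_fps = 1335/60 = 22.25 ft/s
dp = 0.0239*(24/1.3)*0.075*22.25^2/(2*32.174) = 0.2546 lbf/ft^2

0.2546 lbf/ft^2


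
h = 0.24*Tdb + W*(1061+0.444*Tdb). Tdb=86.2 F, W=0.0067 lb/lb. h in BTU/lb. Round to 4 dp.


h = 0.24*86.2 + 0.0067*(1061+0.444*86.2) = 28.0531 BTU/lb

28.0531 BTU/lb


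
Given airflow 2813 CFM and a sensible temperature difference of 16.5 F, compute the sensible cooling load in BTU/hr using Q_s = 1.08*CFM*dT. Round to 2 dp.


Q = 1.08 * 2813 * 16.5 = 50127.66 BTU/hr

50127.66 BTU/hr


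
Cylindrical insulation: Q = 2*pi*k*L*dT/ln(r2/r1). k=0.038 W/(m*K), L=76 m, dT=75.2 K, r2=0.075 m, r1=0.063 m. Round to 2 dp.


Q = 2*pi*0.038*76*75.2/ln(0.075/0.063) = 7826.44 W

7826.44 W


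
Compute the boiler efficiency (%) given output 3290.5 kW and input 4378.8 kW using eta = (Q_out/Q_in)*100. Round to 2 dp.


eta = (3290.5/4378.8)*100 = 75.15 %

75.15 %


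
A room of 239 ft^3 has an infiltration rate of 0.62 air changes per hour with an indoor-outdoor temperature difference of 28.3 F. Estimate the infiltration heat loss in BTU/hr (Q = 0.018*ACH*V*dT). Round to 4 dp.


Q = 0.018 * 0.62 * 239 * 28.3 = 75.4829 BTU/hr

75.4829 BTU/hr


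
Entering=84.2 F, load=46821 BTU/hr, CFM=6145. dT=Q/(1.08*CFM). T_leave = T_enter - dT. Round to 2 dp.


dT = 46821/(1.08*6145) = 7.0550
T_leave = 84.2 - 7.0550 = 77.15 F

77.15 F


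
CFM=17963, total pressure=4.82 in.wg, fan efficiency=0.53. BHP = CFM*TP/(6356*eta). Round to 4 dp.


BHP = 17963 * 4.82 / (6356 * 0.53) = 25.7020 hp

25.7020 hp


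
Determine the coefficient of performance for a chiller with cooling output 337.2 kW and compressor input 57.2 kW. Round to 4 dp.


COP = 337.2 / 57.2 = 5.8951

5.8951


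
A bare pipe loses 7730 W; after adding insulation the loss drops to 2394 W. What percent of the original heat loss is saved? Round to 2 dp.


Savings = ((7730-2394)/7730)*100 = 69.03 %

69.03 %


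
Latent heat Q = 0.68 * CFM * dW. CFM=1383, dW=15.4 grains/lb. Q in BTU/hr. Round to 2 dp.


Q = 0.68 * 1383 * 15.4 = 14482.78 BTU/hr

14482.78 BTU/hr


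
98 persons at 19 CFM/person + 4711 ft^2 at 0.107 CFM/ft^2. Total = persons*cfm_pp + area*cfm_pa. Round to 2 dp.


Total = 98*19 + 4711*0.107 = 2366.08 CFM

2366.08 CFM


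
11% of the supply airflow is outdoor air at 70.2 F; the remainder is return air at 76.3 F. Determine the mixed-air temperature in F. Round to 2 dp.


T_mix = 0.11*70.2 + 0.89*76.3 = 75.63 F

75.63 F


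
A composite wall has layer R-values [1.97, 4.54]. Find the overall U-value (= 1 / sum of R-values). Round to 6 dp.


R_total = 1.97 + 4.54 = 6.51
U = 1/6.51 = 0.153610

0.153610


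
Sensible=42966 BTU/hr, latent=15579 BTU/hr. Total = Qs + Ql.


Qt = 42966 + 15579 = 58545 BTU/hr

58545 BTU/hr


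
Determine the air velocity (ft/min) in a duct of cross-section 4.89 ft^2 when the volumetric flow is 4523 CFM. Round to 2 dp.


V = 4523 / 4.89 = 924.95 ft/min

924.95 ft/min


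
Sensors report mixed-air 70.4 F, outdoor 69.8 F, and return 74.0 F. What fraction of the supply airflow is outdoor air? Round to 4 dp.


frac = (70.4 - 74.0) / (69.8 - 74.0) = 0.8571

0.8571


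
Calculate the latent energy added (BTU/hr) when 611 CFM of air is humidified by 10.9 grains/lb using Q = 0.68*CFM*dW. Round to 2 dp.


Q = 0.68 * 611 * 10.9 = 4528.73 BTU/hr

4528.73 BTU/hr


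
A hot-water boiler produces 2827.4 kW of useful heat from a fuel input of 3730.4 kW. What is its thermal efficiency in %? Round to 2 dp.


eta = (2827.4/3730.4)*100 = 75.79 %

75.79 %


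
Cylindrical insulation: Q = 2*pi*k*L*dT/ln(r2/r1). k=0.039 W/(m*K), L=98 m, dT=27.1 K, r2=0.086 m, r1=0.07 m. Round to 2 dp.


Q = 2*pi*0.039*98*27.1/ln(0.086/0.07) = 3161.44 W

3161.44 W


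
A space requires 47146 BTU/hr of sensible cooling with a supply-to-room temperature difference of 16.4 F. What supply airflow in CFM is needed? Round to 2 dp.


CFM = 47146 / (1.08 * 16.4) = 2661.81

2661.81 CFM


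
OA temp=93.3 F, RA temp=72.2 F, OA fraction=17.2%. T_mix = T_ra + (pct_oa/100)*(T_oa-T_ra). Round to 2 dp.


T_mix = 72.2 + (17.2/100)*(93.3-72.2) = 75.83 F

75.83 F


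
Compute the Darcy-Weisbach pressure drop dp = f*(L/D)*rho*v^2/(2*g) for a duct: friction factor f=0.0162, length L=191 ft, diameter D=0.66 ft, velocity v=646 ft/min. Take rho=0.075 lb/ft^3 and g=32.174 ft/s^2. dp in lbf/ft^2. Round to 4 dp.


v_fps = 646/60 = 10.7667 ft/s
dp = 0.0162*(191/0.66)*0.075*10.7667^2/(2*32.174) = 0.6334 lbf/ft^2

0.6334 lbf/ft^2


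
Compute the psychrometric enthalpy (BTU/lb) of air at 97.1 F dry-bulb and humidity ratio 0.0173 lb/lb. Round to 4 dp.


h = 0.24*97.1 + 0.0173*(1061+0.444*97.1) = 42.4051 BTU/lb

42.4051 BTU/lb


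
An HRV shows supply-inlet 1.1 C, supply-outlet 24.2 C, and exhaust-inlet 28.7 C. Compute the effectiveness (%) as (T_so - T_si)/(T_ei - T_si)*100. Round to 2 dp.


eff = (24.2-1.1)/(28.7-1.1)*100 = 83.70 %

83.70 %


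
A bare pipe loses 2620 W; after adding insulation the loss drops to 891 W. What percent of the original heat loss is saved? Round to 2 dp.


Savings = ((2620-891)/2620)*100 = 65.99 %

65.99 %


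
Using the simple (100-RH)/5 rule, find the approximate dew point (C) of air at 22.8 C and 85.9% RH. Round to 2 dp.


Td = 22.8 - (100-85.9)/5 = 19.98 C

19.98 C


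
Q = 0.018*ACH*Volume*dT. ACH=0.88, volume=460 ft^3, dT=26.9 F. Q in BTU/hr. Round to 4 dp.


Q = 0.018 * 0.88 * 460 * 26.9 = 196.0042 BTU/hr

196.0042 BTU/hr


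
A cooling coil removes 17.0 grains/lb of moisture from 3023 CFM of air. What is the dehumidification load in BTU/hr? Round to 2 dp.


Q = 0.68 * 3023 * 17.0 = 34945.88 BTU/hr

34945.88 BTU/hr


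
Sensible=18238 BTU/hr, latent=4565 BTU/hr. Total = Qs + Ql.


Qt = 18238 + 4565 = 22803 BTU/hr

22803 BTU/hr


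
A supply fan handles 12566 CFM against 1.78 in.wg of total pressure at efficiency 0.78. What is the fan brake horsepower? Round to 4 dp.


BHP = 12566 * 1.78 / (6356 * 0.78) = 4.5117 hp

4.5117 hp


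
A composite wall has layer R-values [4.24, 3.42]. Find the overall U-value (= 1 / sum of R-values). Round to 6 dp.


R_total = 4.24 + 3.42 = 7.66
U = 1/7.66 = 0.130548

0.130548


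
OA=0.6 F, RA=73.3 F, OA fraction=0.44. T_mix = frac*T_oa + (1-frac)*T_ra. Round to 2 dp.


T_mix = 0.44*0.6 + 0.56*73.3 = 41.31 F

41.31 F


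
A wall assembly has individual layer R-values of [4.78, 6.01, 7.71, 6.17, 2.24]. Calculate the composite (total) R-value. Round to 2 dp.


R_total = 4.78 + 6.01 + 7.71 + 6.17 + 2.24 = 26.91

26.91


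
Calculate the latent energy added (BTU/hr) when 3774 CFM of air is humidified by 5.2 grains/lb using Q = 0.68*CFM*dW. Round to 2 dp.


Q = 0.68 * 3774 * 5.2 = 13344.86 BTU/hr

13344.86 BTU/hr


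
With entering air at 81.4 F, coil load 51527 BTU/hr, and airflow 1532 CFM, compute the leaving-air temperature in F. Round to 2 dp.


dT = 51527/(1.08*1532) = 31.1424
T_leave = 81.4 - 31.1424 = 50.26 F

50.26 F


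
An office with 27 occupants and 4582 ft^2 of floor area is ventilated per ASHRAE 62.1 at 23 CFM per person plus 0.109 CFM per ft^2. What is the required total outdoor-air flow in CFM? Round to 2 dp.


Total = 27*23 + 4582*0.109 = 1120.44 CFM

1120.44 CFM


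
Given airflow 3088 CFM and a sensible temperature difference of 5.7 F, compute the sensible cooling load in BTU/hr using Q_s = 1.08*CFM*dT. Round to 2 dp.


Q = 1.08 * 3088 * 5.7 = 19009.73 BTU/hr

19009.73 BTU/hr


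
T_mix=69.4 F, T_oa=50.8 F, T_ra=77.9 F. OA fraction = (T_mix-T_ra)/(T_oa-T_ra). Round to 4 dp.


frac = (69.4 - 77.9) / (50.8 - 77.9) = 0.3137

0.3137


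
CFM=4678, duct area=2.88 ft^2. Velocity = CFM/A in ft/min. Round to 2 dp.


V = 4678 / 2.88 = 1624.31 ft/min

1624.31 ft/min


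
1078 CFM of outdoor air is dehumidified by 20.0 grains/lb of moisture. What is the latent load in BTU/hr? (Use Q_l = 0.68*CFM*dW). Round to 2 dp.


Q = 0.68 * 1078 * 20.0 = 14660.80 BTU/hr

14660.80 BTU/hr


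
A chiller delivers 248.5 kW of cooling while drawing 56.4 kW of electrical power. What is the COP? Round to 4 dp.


COP = 248.5 / 56.4 = 4.4060

4.4060


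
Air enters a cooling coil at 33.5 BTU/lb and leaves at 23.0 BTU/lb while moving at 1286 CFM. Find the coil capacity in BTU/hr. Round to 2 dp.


Q = 4.5 * 1286 * (33.5 - 23.0) = 60763.50 BTU/hr

60763.50 BTU/hr


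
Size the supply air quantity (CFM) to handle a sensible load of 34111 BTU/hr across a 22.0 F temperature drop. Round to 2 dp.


CFM = 34111 / (1.08 * 22.0) = 1435.65

1435.65 CFM


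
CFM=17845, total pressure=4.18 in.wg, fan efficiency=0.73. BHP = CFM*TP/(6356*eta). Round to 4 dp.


BHP = 17845 * 4.18 / (6356 * 0.73) = 16.0763 hp

16.0763 hp


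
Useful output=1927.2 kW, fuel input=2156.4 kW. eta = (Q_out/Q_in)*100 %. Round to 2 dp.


eta = (1927.2/2156.4)*100 = 89.37 %

89.37 %


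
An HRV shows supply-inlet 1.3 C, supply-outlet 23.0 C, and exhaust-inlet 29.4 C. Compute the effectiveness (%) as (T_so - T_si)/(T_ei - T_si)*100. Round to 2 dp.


eff = (23.0-1.3)/(29.4-1.3)*100 = 77.22 %

77.22 %


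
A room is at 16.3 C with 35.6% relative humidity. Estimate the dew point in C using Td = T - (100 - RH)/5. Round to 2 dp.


Td = 16.3 - (100-35.6)/5 = 3.42 C

3.42 C


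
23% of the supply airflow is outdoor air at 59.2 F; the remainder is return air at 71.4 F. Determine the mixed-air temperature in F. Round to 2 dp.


T_mix = 0.23*59.2 + 0.77*71.4 = 68.59 F

68.59 F


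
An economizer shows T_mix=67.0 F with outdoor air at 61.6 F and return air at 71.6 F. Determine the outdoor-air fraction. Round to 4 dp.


frac = (67.0 - 71.6) / (61.6 - 71.6) = 0.4600

0.4600


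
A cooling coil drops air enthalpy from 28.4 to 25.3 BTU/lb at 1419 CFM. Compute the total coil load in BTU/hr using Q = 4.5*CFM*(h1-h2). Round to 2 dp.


Q = 4.5 * 1419 * (28.4 - 25.3) = 19795.05 BTU/hr

19795.05 BTU/hr


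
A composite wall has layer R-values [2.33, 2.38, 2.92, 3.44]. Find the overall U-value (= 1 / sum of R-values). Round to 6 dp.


R_total = 2.33 + 2.38 + 2.92 + 3.44 = 11.07
U = 1/11.07 = 0.090334

0.090334


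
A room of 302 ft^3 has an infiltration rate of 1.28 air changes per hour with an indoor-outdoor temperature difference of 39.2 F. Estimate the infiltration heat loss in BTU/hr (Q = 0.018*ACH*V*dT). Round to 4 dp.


Q = 0.018 * 1.28 * 302 * 39.2 = 272.7567 BTU/hr

272.7567 BTU/hr


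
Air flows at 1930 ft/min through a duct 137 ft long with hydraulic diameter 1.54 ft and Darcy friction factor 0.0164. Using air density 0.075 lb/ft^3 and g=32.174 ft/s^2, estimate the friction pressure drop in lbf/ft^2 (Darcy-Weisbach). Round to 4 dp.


v_fps = 1930/60 = 32.1667 ft/s
dp = 0.0164*(137/1.54)*0.075*32.1667^2/(2*32.174) = 1.7595 lbf/ft^2

1.7595 lbf/ft^2


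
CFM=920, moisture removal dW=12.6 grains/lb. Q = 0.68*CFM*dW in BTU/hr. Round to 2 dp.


Q = 0.68 * 920 * 12.6 = 7882.56 BTU/hr

7882.56 BTU/hr


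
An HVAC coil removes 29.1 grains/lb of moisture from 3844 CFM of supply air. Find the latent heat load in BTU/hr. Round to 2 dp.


Q = 0.68 * 3844 * 29.1 = 76065.07 BTU/hr

76065.07 BTU/hr


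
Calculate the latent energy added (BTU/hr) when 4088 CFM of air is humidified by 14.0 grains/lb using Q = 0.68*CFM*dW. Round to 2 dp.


Q = 0.68 * 4088 * 14.0 = 38917.76 BTU/hr

38917.76 BTU/hr


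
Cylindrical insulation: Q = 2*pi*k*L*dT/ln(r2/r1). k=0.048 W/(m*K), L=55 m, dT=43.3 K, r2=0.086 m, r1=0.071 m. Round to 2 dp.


Q = 2*pi*0.048*55*43.3/ln(0.086/0.071) = 3747.34 W

3747.34 W


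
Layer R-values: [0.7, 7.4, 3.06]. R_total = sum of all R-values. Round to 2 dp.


R_total = 0.7 + 7.4 + 3.06 = 11.16

11.16


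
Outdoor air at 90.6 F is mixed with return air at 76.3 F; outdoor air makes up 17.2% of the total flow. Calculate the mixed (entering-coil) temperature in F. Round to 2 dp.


T_mix = 76.3 + (17.2/100)*(90.6-76.3) = 78.76 F

78.76 F


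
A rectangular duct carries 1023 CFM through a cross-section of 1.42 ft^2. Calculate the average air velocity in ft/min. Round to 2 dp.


V = 1023 / 1.42 = 720.42 ft/min

720.42 ft/min


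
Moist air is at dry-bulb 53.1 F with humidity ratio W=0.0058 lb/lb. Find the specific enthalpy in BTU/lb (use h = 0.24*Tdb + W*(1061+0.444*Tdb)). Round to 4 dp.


h = 0.24*53.1 + 0.0058*(1061+0.444*53.1) = 19.0345 BTU/lb

19.0345 BTU/lb


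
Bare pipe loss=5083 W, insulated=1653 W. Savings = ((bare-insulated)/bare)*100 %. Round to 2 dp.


Savings = ((5083-1653)/5083)*100 = 67.48 %

67.48 %


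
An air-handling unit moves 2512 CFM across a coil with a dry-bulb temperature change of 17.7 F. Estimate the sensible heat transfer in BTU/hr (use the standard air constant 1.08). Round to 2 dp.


Q = 1.08 * 2512 * 17.7 = 48019.39 BTU/hr

48019.39 BTU/hr


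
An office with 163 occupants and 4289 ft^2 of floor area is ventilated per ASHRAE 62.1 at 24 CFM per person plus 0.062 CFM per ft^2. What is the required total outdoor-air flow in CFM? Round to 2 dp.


Total = 163*24 + 4289*0.062 = 4177.92 CFM

4177.92 CFM


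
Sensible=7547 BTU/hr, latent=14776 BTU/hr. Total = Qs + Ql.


Qt = 7547 + 14776 = 22323 BTU/hr

22323 BTU/hr


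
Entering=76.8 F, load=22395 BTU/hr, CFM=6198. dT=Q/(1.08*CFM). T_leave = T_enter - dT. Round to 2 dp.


dT = 22395/(1.08*6198) = 3.3456
T_leave = 76.8 - 3.3456 = 73.45 F

73.45 F


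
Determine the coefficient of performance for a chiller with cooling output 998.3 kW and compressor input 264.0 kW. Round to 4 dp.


COP = 998.3 / 264.0 = 3.7814

3.7814


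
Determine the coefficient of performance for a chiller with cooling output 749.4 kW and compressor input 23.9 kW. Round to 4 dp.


COP = 749.4 / 23.9 = 31.3556

31.3556


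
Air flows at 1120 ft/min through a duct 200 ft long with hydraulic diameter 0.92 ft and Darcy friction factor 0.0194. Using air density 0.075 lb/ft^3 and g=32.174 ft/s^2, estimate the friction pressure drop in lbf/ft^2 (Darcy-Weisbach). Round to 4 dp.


v_fps = 1120/60 = 18.6667 ft/s
dp = 0.0194*(200/0.92)*0.075*18.6667^2/(2*32.174) = 1.7128 lbf/ft^2

1.7128 lbf/ft^2


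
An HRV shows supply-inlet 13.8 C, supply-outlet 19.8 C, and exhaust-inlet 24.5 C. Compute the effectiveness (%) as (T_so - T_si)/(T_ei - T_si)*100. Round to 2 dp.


eff = (19.8-13.8)/(24.5-13.8)*100 = 56.07 %

56.07 %


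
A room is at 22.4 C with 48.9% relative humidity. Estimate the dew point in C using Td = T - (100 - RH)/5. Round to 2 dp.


Td = 22.4 - (100-48.9)/5 = 12.18 C

12.18 C


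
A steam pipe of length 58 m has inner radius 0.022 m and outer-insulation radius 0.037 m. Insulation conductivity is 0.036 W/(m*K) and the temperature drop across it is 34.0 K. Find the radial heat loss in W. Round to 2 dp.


Q = 2*pi*0.036*58*34.0/ln(0.037/0.022) = 858.01 W

858.01 W


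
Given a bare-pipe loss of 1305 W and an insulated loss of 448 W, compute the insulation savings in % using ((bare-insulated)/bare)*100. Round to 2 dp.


Savings = ((1305-448)/1305)*100 = 65.67 %

65.67 %


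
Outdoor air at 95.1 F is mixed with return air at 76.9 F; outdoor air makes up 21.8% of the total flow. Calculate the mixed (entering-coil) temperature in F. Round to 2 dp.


T_mix = 76.9 + (21.8/100)*(95.1-76.9) = 80.87 F

80.87 F


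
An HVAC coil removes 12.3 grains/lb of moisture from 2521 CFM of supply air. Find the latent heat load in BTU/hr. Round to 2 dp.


Q = 0.68 * 2521 * 12.3 = 21085.64 BTU/hr

21085.64 BTU/hr


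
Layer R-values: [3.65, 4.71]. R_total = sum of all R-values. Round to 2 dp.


R_total = 3.65 + 4.71 = 8.36

8.36


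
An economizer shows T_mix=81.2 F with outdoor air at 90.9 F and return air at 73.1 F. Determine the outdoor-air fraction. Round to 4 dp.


frac = (81.2 - 73.1) / (90.9 - 73.1) = 0.4551

0.4551


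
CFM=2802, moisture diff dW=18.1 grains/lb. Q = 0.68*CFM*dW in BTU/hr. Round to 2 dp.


Q = 0.68 * 2802 * 18.1 = 34487.02 BTU/hr

34487.02 BTU/hr


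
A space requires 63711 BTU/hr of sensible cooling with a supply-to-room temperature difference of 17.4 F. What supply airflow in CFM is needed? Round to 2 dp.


CFM = 63711 / (1.08 * 17.4) = 3390.33

3390.33 CFM


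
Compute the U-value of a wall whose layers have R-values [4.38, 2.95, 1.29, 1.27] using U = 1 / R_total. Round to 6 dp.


R_total = 4.38 + 2.95 + 1.29 + 1.27 = 9.89
U = 1/9.89 = 0.101112

0.101112


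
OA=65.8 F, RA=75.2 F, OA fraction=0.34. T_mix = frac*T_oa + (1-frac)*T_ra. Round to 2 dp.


T_mix = 0.34*65.8 + 0.66*75.2 = 72.00 F

72.00 F


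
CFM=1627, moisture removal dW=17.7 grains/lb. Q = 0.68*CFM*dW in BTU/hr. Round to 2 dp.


Q = 0.68 * 1627 * 17.7 = 19582.57 BTU/hr

19582.57 BTU/hr


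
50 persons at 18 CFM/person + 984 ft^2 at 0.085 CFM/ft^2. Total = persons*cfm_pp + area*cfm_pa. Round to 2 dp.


Total = 50*18 + 984*0.085 = 983.64 CFM

983.64 CFM


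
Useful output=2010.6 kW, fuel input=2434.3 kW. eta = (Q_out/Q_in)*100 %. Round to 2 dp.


eta = (2010.6/2434.3)*100 = 82.59 %

82.59 %


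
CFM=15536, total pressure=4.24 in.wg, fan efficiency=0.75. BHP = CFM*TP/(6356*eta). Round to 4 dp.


BHP = 15536 * 4.24 / (6356 * 0.75) = 13.8185 hp

13.8185 hp


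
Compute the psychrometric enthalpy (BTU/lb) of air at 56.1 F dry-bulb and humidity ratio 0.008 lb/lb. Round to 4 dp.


h = 0.24*56.1 + 0.008*(1061+0.444*56.1) = 22.1513 BTU/lb

22.1513 BTU/lb


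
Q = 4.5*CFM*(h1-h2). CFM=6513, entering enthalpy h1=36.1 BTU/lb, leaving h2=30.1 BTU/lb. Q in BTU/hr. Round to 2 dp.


Q = 4.5 * 6513 * (36.1 - 30.1) = 175851.00 BTU/hr

175851.00 BTU/hr


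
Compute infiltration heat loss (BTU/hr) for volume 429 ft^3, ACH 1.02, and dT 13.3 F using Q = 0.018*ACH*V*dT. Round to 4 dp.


Q = 0.018 * 1.02 * 429 * 13.3 = 104.7567 BTU/hr

104.7567 BTU/hr


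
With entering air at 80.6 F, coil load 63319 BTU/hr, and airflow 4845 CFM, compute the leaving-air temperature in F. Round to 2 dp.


dT = 63319/(1.08*4845) = 12.1009
T_leave = 80.6 - 12.1009 = 68.50 F

68.50 F


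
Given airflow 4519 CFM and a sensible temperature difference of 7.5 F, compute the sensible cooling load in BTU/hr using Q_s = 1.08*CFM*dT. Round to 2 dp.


Q = 1.08 * 4519 * 7.5 = 36603.90 BTU/hr

36603.90 BTU/hr


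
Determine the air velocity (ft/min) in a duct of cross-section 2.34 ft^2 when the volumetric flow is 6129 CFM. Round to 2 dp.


V = 6129 / 2.34 = 2619.23 ft/min

2619.23 ft/min


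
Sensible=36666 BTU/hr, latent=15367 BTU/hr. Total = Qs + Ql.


Qt = 36666 + 15367 = 52033 BTU/hr

52033 BTU/hr


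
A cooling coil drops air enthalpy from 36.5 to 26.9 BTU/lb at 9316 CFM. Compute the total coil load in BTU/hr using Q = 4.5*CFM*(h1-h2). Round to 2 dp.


Q = 4.5 * 9316 * (36.5 - 26.9) = 402451.20 BTU/hr

402451.20 BTU/hr


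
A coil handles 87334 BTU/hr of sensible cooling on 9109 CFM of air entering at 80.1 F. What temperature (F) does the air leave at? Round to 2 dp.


dT = 87334/(1.08*9109) = 8.8775
T_leave = 80.1 - 8.8775 = 71.22 F

71.22 F


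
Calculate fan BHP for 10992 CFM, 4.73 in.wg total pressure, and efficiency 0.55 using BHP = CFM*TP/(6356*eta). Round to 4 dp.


BHP = 10992 * 4.73 / (6356 * 0.55) = 14.8728 hp

14.8728 hp


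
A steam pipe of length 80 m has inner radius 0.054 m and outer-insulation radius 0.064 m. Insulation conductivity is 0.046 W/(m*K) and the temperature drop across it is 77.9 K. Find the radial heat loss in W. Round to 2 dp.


Q = 2*pi*0.046*80*77.9/ln(0.064/0.054) = 10601.67 W

10601.67 W


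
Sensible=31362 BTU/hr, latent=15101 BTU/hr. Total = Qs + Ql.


Qt = 31362 + 15101 = 46463 BTU/hr

46463 BTU/hr


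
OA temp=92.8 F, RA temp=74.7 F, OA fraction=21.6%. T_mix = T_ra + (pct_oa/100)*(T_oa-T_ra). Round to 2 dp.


T_mix = 74.7 + (21.6/100)*(92.8-74.7) = 78.61 F

78.61 F


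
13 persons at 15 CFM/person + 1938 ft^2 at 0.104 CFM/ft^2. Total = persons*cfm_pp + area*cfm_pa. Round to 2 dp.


Total = 13*15 + 1938*0.104 = 396.55 CFM

396.55 CFM


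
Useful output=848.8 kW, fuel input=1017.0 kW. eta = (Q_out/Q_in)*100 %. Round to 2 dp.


eta = (848.8/1017.0)*100 = 83.46 %

83.46 %


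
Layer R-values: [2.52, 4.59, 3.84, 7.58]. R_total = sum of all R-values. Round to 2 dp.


R_total = 2.52 + 4.59 + 3.84 + 7.58 = 18.53

18.53


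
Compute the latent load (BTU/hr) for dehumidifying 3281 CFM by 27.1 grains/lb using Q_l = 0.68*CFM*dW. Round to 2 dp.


Q = 0.68 * 3281 * 27.1 = 60462.27 BTU/hr

60462.27 BTU/hr


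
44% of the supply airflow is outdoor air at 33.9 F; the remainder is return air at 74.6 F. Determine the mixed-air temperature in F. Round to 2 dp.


T_mix = 0.44*33.9 + 0.56*74.6 = 56.69 F

56.69 F


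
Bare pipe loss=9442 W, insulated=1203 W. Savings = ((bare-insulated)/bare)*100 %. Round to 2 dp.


Savings = ((9442-1203)/9442)*100 = 87.26 %

87.26 %


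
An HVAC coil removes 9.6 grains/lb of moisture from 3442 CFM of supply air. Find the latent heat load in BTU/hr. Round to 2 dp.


Q = 0.68 * 3442 * 9.6 = 22469.38 BTU/hr

22469.38 BTU/hr


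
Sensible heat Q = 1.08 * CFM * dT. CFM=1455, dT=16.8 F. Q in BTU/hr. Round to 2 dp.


Q = 1.08 * 1455 * 16.8 = 26399.52 BTU/hr

26399.52 BTU/hr


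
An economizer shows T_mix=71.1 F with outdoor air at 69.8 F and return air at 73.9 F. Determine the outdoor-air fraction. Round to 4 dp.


frac = (71.1 - 73.9) / (69.8 - 73.9) = 0.6829

0.6829


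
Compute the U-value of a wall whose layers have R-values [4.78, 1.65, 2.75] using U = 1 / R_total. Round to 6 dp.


R_total = 4.78 + 1.65 + 2.75 = 9.18
U = 1/9.18 = 0.108932

0.108932


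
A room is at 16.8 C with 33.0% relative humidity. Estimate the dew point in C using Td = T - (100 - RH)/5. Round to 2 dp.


Td = 16.8 - (100-33.0)/5 = 3.40 C

3.40 C


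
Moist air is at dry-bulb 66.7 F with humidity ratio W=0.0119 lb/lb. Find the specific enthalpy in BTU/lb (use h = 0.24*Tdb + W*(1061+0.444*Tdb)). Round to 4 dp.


h = 0.24*66.7 + 0.0119*(1061+0.444*66.7) = 28.9863 BTU/lb

28.9863 BTU/lb


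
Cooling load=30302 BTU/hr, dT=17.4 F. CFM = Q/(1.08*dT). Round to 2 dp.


CFM = 30302 / (1.08 * 17.4) = 1612.49

1612.49 CFM


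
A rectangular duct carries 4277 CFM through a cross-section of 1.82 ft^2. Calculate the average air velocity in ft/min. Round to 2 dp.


V = 4277 / 1.82 = 2350.00 ft/min

2350.00 ft/min


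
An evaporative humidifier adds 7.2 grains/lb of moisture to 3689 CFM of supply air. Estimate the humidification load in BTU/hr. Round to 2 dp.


Q = 0.68 * 3689 * 7.2 = 18061.34 BTU/hr

18061.34 BTU/hr


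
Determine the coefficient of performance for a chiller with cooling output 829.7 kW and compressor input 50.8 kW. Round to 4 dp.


COP = 829.7 / 50.8 = 16.3327

16.3327


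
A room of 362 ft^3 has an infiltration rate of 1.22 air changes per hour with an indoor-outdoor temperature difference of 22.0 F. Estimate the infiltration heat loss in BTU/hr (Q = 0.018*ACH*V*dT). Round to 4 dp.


Q = 0.018 * 1.22 * 362 * 22.0 = 174.8894 BTU/hr

174.8894 BTU/hr


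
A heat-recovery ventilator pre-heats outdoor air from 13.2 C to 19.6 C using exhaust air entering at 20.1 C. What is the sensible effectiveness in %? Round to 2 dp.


eff = (19.6-13.2)/(20.1-13.2)*100 = 92.75 %

92.75 %


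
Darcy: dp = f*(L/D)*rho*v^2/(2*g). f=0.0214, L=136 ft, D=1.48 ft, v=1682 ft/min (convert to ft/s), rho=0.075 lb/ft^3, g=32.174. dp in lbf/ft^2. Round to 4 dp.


v_fps = 1682/60 = 28.0333 ft/s
dp = 0.0214*(136/1.48)*0.075*28.0333^2/(2*32.174) = 1.8012 lbf/ft^2

1.8012 lbf/ft^2


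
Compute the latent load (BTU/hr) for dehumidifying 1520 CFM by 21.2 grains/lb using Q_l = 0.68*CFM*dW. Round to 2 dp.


Q = 0.68 * 1520 * 21.2 = 21912.32 BTU/hr

21912.32 BTU/hr


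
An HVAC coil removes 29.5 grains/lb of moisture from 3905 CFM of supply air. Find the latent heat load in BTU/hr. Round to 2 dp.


Q = 0.68 * 3905 * 29.5 = 78334.30 BTU/hr

78334.30 BTU/hr


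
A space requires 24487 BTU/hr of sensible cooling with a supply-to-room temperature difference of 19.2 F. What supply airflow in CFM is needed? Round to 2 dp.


CFM = 24487 / (1.08 * 19.2) = 1180.89

1180.89 CFM


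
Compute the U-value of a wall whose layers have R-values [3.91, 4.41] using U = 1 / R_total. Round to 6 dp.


R_total = 3.91 + 4.41 = 8.32
U = 1/8.32 = 0.120192

0.120192


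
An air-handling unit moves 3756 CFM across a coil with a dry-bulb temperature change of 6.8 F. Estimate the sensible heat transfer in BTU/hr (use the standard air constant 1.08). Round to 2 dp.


Q = 1.08 * 3756 * 6.8 = 27584.06 BTU/hr

27584.06 BTU/hr


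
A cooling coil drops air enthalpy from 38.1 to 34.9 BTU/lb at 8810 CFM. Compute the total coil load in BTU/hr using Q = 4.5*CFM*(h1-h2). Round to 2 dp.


Q = 4.5 * 8810 * (38.1 - 34.9) = 126864.00 BTU/hr

126864.00 BTU/hr


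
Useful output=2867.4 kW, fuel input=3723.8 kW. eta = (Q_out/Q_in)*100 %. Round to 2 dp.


eta = (2867.4/3723.8)*100 = 77.00 %

77.00 %


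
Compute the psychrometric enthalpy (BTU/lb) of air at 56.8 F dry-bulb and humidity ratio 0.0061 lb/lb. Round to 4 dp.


h = 0.24*56.8 + 0.0061*(1061+0.444*56.8) = 20.2579 BTU/lb

20.2579 BTU/lb


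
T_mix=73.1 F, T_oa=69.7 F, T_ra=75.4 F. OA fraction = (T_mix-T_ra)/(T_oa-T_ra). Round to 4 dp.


frac = (73.1 - 75.4) / (69.7 - 75.4) = 0.4035

0.4035


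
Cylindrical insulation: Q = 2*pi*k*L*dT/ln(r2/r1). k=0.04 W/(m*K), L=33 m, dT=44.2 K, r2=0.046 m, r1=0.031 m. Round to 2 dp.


Q = 2*pi*0.04*33*44.2/ln(0.046/0.031) = 928.88 W

928.88 W


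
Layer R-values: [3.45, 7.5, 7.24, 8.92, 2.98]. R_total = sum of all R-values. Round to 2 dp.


R_total = 3.45 + 7.5 + 7.24 + 8.92 + 2.98 = 30.09

30.09


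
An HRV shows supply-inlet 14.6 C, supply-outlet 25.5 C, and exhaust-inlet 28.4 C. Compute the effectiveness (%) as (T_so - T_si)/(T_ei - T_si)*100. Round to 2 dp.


eff = (25.5-14.6)/(28.4-14.6)*100 = 78.99 %

78.99 %


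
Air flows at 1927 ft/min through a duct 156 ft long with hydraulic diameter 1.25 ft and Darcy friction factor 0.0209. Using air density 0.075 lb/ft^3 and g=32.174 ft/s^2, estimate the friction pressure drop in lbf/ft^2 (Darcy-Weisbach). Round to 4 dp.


v_fps = 1927/60 = 32.1167 ft/s
dp = 0.0209*(156/1.25)*0.075*32.1167^2/(2*32.174) = 3.1358 lbf/ft^2

3.1358 lbf/ft^2


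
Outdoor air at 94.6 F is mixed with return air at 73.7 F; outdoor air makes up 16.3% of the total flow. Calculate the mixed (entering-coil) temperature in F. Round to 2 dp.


T_mix = 73.7 + (16.3/100)*(94.6-73.7) = 77.11 F

77.11 F


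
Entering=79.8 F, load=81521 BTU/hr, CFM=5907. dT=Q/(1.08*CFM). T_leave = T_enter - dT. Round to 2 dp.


dT = 81521/(1.08*5907) = 12.7785
T_leave = 79.8 - 12.7785 = 67.02 F

67.02 F


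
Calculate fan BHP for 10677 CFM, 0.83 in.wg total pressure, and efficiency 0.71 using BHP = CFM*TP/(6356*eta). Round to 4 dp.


BHP = 10677 * 0.83 / (6356 * 0.71) = 1.9637 hp

1.9637 hp


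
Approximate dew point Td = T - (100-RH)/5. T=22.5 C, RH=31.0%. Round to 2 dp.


Td = 22.5 - (100-31.0)/5 = 8.70 C

8.70 C


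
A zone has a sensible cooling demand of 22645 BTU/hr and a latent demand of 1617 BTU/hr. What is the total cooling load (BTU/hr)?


Qt = 22645 + 1617 = 24262 BTU/hr

24262 BTU/hr


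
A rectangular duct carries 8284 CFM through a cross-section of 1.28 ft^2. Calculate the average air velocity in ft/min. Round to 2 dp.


V = 8284 / 1.28 = 6471.88 ft/min

6471.88 ft/min


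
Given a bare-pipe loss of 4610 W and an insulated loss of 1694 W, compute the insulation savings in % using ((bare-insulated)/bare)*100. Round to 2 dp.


Savings = ((4610-1694)/4610)*100 = 63.25 %

63.25 %


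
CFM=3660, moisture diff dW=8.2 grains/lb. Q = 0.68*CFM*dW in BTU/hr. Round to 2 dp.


Q = 0.68 * 3660 * 8.2 = 20408.16 BTU/hr

20408.16 BTU/hr


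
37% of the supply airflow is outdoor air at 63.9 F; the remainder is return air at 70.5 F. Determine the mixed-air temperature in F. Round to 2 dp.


T_mix = 0.37*63.9 + 0.63*70.5 = 68.06 F

68.06 F
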